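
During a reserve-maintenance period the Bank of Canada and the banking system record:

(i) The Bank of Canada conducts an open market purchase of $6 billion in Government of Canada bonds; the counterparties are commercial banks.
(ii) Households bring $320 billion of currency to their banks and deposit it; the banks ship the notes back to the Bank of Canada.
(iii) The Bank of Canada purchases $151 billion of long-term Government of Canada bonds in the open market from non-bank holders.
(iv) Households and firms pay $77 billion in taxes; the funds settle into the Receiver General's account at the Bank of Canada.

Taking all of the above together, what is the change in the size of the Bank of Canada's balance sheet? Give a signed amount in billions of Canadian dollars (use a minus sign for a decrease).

Bank of Canada balance sheet:
  Assets:      Securities +$157B
  Liabilities: Bank reserves +$400B, Currency in circulation −$320B, Government deposits +$77B
Change in total Bank of Canada assets = +$157 billion.

+$157 billion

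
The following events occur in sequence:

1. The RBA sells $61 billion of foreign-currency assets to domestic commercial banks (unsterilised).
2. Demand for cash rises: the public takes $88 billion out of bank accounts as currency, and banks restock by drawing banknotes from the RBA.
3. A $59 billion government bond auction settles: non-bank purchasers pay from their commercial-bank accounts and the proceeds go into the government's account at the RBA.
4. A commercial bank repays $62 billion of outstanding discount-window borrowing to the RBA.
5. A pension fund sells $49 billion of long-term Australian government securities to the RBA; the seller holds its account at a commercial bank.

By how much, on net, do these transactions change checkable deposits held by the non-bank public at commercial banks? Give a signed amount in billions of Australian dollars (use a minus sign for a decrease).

RBA balance sheet:
  Assets:      Securities +$49B, Loans to banks −$62B, Foreign assets −$61B
  Liabilities: Bank reserves −$221B, Currency in circulation +$88B, Government deposits +$59B
Commercial banking system:
  Assets:      Reserves at CB −$221B, Foreign assets +$61B
  Liabilities: Checkable deposits −$98B, Borrowings from CB −$62B
So the change in checkable deposits held by the non-bank public at commercial banks is -$98 billion.

-$98 billion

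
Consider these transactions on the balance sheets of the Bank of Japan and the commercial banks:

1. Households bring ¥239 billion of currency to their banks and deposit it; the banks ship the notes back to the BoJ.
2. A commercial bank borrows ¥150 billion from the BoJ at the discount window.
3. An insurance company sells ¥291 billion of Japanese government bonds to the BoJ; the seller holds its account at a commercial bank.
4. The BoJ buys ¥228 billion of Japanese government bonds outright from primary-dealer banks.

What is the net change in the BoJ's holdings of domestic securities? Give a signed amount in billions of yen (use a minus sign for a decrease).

+¥519 billion

Currency deposit ¥239 billion: the BoJ's securities portfolio is untouched → 0.
Discount-window loan ¥150 billion: the BoJ's securities portfolio is untouched → 0.
Asset purchase (from non-banks) ¥291 billion: securities added to the BoJ's portfolio → +¥291B.
OMO purchase (from banks) ¥228 billion: securities added to the BoJ's portfolio → +¥228B.
Net: 0 + 0 + 291 + 228 = +¥519 billion.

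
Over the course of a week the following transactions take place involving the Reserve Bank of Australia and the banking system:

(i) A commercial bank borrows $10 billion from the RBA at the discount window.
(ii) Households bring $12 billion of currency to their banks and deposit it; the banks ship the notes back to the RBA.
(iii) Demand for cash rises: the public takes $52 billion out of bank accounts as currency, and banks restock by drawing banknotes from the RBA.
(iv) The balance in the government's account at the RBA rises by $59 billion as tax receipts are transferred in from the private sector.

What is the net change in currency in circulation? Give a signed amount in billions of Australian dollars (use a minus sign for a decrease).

Discount-window loan $10 billion: no currency enters or leaves circulation → 0.
Currency deposit $12 billion: notes return to the central bank → −$12B.
Currency withdrawal $52 billion: notes leave the central bank → +$52B.
Government account inflow $59 billion: no currency enters or leaves circulation → 0.
Net: 0 − 12 + 52 + 0 = +$40 billion.

+$40 billion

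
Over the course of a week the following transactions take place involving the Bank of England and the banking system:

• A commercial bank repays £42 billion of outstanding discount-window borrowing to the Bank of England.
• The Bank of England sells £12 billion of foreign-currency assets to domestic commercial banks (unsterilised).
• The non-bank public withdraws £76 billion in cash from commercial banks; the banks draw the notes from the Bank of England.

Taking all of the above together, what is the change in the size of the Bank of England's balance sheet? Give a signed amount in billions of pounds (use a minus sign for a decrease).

-£54 billion

Discount-window repayment £42 billion: a Bank of England asset is shed → −£42B.
FX sale £12 billion: a Bank of England asset is shed → −£12B.
Currency withdrawal £76 billion: only the composition of liabilities changes → 0.
Net: −42 − 12 + 0 = -£54 billion.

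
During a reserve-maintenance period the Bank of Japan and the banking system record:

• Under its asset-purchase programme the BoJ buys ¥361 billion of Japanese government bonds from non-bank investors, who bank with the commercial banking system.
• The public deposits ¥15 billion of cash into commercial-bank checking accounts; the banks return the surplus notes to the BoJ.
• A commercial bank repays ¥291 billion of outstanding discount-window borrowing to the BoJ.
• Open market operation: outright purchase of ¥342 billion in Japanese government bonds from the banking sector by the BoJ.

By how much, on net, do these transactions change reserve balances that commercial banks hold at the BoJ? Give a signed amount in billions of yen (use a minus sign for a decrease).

Asset purchase (from non-banks) ¥361 billion: the BoJ pays by crediting reserve accounts → +¥361B.
Currency deposit ¥15 billion: returned notes are swapped for reserve credit → +¥15B.
Discount-window repayment ¥291 billion: repayment is debited from reserves → −¥291B.
OMO purchase (from banks) ¥342 billion: the BoJ pays by crediting reserve accounts → +¥342B.
Net: 361 + 15 − 291 + 342 = +¥427 billion.

+¥427 billion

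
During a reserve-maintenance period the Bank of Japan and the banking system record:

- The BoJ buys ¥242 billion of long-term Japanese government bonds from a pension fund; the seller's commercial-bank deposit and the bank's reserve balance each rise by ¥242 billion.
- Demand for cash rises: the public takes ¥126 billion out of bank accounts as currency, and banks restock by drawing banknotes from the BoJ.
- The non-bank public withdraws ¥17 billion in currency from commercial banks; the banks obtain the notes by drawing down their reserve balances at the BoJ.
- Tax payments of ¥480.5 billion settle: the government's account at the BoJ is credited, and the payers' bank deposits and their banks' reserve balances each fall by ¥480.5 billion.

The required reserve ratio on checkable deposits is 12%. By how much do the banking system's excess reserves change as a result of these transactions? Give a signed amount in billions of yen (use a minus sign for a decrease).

-¥335.72 billion

Asset purchase (from non-banks) ¥242 billion: reserves +¥242B, deposits +¥242B.
Currency withdrawal ¥126 billion: reserves −¥126B, deposits −¥126B.
Currency withdrawal ¥17 billion: reserves −¥17B, deposits −¥17B.
Government account inflow ¥480.5 billion: reserves −¥480.5B, deposits −¥480.5B.
Totals: Δreserves = −¥381.5B, Δdeposits = −¥381.5B.
Δrequired reserves = 12% × −¥381.5B = −¥45.78B.
Δexcess reserves = Δreserves − Δrequired = −¥381.5B − (−¥45.78B) = -¥335.72 billion.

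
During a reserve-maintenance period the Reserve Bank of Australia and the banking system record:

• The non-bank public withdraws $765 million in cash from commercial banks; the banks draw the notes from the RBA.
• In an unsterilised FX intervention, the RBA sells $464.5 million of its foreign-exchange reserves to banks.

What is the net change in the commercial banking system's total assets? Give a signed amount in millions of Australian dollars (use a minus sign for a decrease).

-$765 million

RBA balance sheet:
  Assets:      Foreign assets −$464.5M
  Liabilities: Bank reserves −$1229.5M, Currency in circulation +$765M
Commercial banking system:
  Assets:      Reserves at CB −$1229.5M, Foreign assets +$464.5M
  Liabilities: Checkable deposits −$765M
Change in total bank assets = -$765 million.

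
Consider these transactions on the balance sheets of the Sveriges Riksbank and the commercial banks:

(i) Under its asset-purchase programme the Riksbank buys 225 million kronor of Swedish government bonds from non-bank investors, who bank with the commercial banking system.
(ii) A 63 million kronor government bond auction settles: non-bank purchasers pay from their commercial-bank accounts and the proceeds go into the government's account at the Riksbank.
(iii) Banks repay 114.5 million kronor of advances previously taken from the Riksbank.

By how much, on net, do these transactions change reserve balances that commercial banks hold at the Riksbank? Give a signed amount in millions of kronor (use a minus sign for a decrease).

+47.5 million

Asset purchase (from non-banks) 225 million kronor: the Riksbank pays by crediting reserve accounts → +225M.
Government account inflow 63 million kronor: funds move from bank reserves into the government account → −63M.
Discount-window repayment 114.5 million kronor: repayment is debited from reserves → −114.5M.
Net: 225 − 63 − 114.5 = +47.5 million.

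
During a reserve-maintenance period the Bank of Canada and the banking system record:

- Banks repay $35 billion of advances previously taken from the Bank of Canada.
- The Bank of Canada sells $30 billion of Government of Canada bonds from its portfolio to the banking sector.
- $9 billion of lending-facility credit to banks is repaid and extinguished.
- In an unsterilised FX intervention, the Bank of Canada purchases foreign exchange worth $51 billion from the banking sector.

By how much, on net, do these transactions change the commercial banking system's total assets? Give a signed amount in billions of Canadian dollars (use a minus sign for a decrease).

Bank of Canada balance sheet:
  Assets:      Securities −$30B, Loans to banks −$44B, Foreign assets +$51B
  Liabilities: Bank reserves −$23B
Commercial banking system:
  Assets:      Reserves at CB −$23B, Securities +$30B, Foreign assets −$51B
  Liabilities: Borrowings from CB −$44B
Change in total bank assets = -$44 billion.

-$44 billion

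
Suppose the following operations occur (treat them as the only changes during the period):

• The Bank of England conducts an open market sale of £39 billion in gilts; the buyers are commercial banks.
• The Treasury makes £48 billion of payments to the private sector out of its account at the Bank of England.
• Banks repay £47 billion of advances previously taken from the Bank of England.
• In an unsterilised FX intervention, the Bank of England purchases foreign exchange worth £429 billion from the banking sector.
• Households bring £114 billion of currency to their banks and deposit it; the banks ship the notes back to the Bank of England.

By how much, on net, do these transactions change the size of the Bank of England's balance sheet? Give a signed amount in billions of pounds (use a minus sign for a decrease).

+£343 billion

OMO sale (to banks) £39 billion: a Bank of England asset is shed → −£39B.
Government spending £48 billion: only the composition of liabilities changes → 0.
Discount-window repayment £47 billion: a Bank of England asset is shed → −£47B.
FX purchase £429 billion: a Bank of England asset is acquired → +£429B.
Currency deposit £114 billion: only the composition of liabilities changes → 0.
Net: −39 + 0 − 47 + 429 + 0 = +£343 billion.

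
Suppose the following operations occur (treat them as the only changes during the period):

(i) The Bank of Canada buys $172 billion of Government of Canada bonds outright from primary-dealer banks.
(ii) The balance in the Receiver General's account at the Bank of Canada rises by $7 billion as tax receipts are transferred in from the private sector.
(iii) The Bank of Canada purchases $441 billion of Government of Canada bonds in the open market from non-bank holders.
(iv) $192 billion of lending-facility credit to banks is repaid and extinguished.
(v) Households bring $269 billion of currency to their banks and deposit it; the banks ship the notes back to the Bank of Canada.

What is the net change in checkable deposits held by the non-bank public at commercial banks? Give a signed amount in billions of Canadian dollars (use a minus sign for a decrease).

+$703 billion

OMO purchase (from banks) $172 billion: the counterparty is a bank, so public deposits are unchanged → 0.
Government account inflow $7 billion: non-bank counterparties' bank balances fall → −$7B.
Asset purchase (from non-banks) $441 billion: non-bank counterparties' bank balances rise → +$441B.
Discount-window repayment $192 billion: the counterparty is a bank, so public deposits are unchanged → 0.
Currency deposit $269 billion: non-bank counterparties' bank balances rise → +$269B.
Net: 0 − 7 + 441 + 0 + 269 = +$703 billion.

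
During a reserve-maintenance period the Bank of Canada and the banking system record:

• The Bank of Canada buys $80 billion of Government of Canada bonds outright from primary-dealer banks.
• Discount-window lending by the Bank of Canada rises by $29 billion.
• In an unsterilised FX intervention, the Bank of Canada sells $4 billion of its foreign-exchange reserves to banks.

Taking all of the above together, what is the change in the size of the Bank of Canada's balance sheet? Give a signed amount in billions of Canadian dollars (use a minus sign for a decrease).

+$105 billion

OMO purchase (from banks) $80 billion: a Bank of Canada asset is acquired → +$80B.
Discount-window loan $29 billion: a Bank of Canada asset is acquired → +$29B.
FX sale $4 billion: a Bank of Canada asset is shed → −$4B.
Net: 80 + 29 − 4 = +$105 billion.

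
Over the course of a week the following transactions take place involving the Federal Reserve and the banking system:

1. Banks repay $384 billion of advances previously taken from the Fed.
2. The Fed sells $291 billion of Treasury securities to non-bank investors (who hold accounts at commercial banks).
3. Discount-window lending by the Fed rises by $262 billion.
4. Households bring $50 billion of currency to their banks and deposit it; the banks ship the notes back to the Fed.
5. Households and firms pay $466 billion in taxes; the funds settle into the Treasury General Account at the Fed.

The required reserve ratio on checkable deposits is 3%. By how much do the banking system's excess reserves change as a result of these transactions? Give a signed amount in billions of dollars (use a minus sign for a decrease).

-$807.79 billion

Discount-window repayment $384 billion: reserves −$384B, deposits 0.
Asset sale (to non-banks) $291 billion: reserves −$291B, deposits −$291B.
Discount-window loan $262 billion: reserves +$262B, deposits 0.
Currency deposit $50 billion: reserves +$50B, deposits +$50B.
Government account inflow $466 billion: reserves −$466B, deposits −$466B.
Totals: Δreserves = −$829B, Δdeposits = −$707B.
Δrequired reserves = 3% × −$707B = −$21.21B.
Δexcess reserves = Δreserves − Δrequired = −$829B − (−$21.21B) = -$807.79 billion.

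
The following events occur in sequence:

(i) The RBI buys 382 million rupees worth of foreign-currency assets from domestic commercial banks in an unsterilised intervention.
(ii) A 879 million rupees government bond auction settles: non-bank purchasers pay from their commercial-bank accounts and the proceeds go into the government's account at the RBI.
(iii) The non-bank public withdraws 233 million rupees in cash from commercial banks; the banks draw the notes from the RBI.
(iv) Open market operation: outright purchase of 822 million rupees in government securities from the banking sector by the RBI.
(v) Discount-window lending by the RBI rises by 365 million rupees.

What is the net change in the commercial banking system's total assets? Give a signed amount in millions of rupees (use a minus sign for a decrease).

FX purchase 382 million rupees: just an asset swap on bank balance sheets → 0.
Government account inflow 879 million rupees: bank balance sheets shrink → −879M.
Currency withdrawal 233 million rupees: bank balance sheets shrink → −233M.
OMO purchase (from banks) 822 million rupees: just an asset swap on bank balance sheets → 0.
Discount-window loan 365 million rupees: bank balance sheets expand → +365M.
Net: 0 − 879 − 233 + 0 + 365 = -747 million.

-747 million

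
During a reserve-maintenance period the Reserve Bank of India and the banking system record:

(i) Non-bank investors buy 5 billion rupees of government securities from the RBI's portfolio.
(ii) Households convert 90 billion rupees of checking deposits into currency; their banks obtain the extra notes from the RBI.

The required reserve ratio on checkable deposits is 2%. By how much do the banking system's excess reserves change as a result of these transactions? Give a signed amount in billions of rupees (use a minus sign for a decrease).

-93.1 billion

Asset sale (to non-banks) 5 billion rupees: reserves −5B, deposits −5B.
Currency withdrawal 90 billion rupees: reserves −90B, deposits −90B.
Totals: Δreserves = −95B, Δdeposits = −95B.
Δrequired reserves = 2% × −95B = −1.9B.
Δexcess reserves = Δreserves − Δrequired = −95B − (−1.9B) = -93.1 billion.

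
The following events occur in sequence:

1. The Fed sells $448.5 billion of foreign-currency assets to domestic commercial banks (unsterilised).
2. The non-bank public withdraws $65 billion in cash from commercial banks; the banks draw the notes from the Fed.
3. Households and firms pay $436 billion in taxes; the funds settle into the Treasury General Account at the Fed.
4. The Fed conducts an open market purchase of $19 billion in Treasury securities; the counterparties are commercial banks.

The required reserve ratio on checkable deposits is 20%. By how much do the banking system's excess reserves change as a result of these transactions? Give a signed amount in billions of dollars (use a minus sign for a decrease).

-$830.3 billion

FX sale $448.5 billion: reserves −$448.5B, deposits 0.
Currency withdrawal $65 billion: reserves −$65B, deposits −$65B.
Government account inflow $436 billion: reserves −$436B, deposits −$436B.
OMO purchase (from banks) $19 billion: reserves +$19B, deposits 0.
Totals: Δreserves = −$930.5B, Δdeposits = −$501B.
Δrequired reserves = 20% × −$501B = −$100.2B.
Δexcess reserves = Δreserves − Δrequired = −$930.5B − (−$100.2B) = -$830.3 billion.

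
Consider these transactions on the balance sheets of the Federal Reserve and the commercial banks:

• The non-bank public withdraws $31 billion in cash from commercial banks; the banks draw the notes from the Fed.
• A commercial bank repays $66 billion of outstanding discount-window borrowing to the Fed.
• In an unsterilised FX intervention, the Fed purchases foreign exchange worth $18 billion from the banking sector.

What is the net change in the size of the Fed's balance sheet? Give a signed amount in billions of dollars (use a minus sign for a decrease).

Currency withdrawal $31 billion: only the composition of liabilities changes → 0.
Discount-window repayment $66 billion: a Fed asset is shed → −$66B.
FX purchase $18 billion: a Fed asset is acquired → +$18B.
Net: 0 − 66 + 18 = -$48 billion.

-$48 billion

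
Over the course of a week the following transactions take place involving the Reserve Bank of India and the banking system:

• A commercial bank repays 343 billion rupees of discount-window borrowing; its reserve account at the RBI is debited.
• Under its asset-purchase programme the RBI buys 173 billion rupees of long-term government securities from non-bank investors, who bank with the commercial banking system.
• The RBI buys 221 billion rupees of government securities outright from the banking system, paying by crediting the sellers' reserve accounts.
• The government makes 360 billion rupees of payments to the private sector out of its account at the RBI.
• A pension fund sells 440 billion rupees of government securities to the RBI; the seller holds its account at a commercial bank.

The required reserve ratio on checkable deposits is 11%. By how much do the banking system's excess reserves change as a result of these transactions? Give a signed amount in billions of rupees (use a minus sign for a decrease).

Discount-window repayment 343 billion rupees: reserves −343B, deposits 0.
Asset purchase (from non-banks) 173 billion rupees: reserves +173B, deposits +173B.
OMO purchase (from banks) 221 billion rupees: reserves +221B, deposits 0.
Government spending 360 billion rupees: reserves +360B, deposits +360B.
Asset purchase (from non-banks) 440 billion rupees: reserves +440B, deposits +440B.
Totals: Δreserves = +851B, Δdeposits = +973B.
Δrequired reserves = 11% × +973B = +107.03B.
Δexcess reserves = Δreserves − Δrequired = +851B − (+107.03B) = +743.97 billion.

+743.97 billion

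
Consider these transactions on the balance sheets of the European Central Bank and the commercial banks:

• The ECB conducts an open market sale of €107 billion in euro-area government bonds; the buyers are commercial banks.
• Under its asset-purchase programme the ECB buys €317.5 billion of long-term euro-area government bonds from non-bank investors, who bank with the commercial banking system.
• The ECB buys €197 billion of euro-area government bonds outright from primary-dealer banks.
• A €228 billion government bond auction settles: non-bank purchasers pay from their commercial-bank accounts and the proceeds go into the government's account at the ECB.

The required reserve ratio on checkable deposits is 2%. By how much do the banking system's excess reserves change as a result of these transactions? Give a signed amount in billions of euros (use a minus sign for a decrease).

OMO sale (to banks) €107 billion: reserves −€107B, deposits 0.
Asset purchase (from non-banks) €317.5 billion: reserves +€317.5B, deposits +€317.5B.
OMO purchase (from banks) €197 billion: reserves +€197B, deposits 0.
Government account inflow €228 billion: reserves −€228B, deposits −€228B.
Totals: Δreserves = +€179.5B, Δdeposits = +€89.5B.
Δrequired reserves = 2% × +€89.5B = +€1.79B.
Δexcess reserves = Δreserves − Δrequired = +€179.5B − (+€1.79B) = +€177.71 billion.

+€177.71 billion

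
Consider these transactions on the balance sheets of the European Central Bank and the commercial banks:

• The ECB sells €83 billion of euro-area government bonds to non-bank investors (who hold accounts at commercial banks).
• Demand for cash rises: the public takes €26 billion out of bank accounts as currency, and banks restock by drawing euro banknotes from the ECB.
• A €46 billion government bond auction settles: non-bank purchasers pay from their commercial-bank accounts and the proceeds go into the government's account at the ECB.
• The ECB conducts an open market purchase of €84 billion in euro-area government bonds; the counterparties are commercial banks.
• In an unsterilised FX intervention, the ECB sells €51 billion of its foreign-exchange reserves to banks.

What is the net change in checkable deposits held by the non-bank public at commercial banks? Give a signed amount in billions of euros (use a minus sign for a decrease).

-€155 billion

ECB balance sheet:
  Assets:      Securities +€1B, Foreign assets −€51B
  Liabilities: Bank reserves −€122B, Currency in circulation +€26B, Government deposits +€46B
Commercial banking system:
  Assets:      Reserves at CB −€122B, Securities −€84B, Foreign assets +€51B
  Liabilities: Checkable deposits −€155B
So the change in checkable deposits held by the non-bank public at commercial banks is -€155 billion.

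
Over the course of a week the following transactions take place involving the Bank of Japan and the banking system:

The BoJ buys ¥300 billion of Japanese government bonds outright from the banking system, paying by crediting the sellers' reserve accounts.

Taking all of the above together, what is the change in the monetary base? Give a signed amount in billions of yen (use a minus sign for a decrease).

+¥300 billion

BoJ balance sheet:
  Assets:      Securities +¥300B
  Liabilities: Bank reserves +¥300B
Monetary base = currency + reserves: 0 + (+¥300B) = +¥300 billion.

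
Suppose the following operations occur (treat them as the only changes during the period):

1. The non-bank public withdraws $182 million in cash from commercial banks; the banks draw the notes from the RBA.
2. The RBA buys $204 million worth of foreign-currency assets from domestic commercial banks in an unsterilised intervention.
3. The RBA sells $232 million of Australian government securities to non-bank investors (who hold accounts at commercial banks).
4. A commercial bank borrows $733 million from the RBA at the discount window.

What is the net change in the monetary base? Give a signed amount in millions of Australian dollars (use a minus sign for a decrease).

Currency withdrawal $182 million: just a shift between currency and reserves — both are base money → 0.
FX purchase $204 million: RBA balance sheet expands → +$204M.
Asset sale (to non-banks) $232 million: RBA balance sheet contracts → −$232M.
Discount-window loan $733 million: RBA balance sheet expands → +$733M.
Net: 0 + 204 − 232 + 733 = +$705 million.

+$705 million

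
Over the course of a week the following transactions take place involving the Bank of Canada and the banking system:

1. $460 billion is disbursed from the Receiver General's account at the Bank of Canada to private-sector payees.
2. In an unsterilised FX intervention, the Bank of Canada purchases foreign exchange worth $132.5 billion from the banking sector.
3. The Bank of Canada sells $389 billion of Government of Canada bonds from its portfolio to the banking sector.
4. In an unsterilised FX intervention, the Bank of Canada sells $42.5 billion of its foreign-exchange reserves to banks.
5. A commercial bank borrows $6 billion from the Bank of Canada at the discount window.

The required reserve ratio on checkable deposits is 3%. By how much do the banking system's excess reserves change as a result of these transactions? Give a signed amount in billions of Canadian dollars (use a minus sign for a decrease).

Government spending $460 billion: reserves +$460B, deposits +$460B.
FX purchase $132.5 billion: reserves +$132.5B, deposits 0.
OMO sale (to banks) $389 billion: reserves −$389B, deposits 0.
FX sale $42.5 billion: reserves −$42.5B, deposits 0.
Discount-window loan $6 billion: reserves +$6B, deposits 0.
Totals: Δreserves = +$167B, Δdeposits = +$460B.
Δrequired reserves = 3% × +$460B = +$13.8B.
Δexcess reserves = Δreserves − Δrequired = +$167B − (+$13.8B) = +$153.2 billion.

+$153.2 billion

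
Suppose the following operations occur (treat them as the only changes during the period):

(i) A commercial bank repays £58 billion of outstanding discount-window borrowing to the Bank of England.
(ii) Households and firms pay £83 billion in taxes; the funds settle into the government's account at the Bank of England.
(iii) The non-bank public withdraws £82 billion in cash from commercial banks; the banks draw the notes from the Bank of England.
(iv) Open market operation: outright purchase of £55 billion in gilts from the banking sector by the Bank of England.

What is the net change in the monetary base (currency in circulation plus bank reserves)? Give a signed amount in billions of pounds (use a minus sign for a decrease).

Bank of England balance sheet:
  Assets:      Securities +£55B, Loans to banks −£58B
  Liabilities: Bank reserves −£168B, Currency in circulation +£82B, Government deposits +£83B
Monetary base = currency + reserves: +£82B + (−£168B) = -£86 billion.

-£86 billion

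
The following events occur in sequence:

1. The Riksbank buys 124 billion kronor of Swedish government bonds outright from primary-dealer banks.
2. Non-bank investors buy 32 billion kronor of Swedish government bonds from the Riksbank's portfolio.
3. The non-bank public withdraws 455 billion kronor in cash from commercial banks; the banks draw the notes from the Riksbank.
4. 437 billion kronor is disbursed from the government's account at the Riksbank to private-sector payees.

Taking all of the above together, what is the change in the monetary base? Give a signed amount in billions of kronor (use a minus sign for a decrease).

+529 billion

OMO purchase (from banks) 124 billion kronor: Riksbank balance sheet expands → +124B.
Asset sale (to non-banks) 32 billion kronor: Riksbank balance sheet contracts → −32B.
Currency withdrawal 455 billion kronor: just a shift between currency and reserves — both are base money → 0.
Government spending 437 billion kronor: a non-base liability converts back to reserves → +437B.
Net: 124 − 32 + 0 + 437 = +529 billion.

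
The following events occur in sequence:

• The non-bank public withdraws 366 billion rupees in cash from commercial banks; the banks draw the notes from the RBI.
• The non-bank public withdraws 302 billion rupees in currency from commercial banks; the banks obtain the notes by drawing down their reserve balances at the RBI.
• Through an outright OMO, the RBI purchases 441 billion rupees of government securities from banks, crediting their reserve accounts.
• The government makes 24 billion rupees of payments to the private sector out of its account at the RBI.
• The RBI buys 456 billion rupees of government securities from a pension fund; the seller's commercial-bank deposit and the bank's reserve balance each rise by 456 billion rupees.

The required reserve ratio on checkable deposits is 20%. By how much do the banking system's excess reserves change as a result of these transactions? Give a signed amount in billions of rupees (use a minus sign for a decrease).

+290.6 billion

Currency withdrawal 366 billion rupees: reserves −366B, deposits −366B.
Currency withdrawal 302 billion rupees: reserves −302B, deposits −302B.
OMO purchase (from banks) 441 billion rupees: reserves +441B, deposits 0.
Government spending 24 billion rupees: reserves +24B, deposits +24B.
Asset purchase (from non-banks) 456 billion rupees: reserves +456B, deposits +456B.
Totals: Δreserves = +253B, Δdeposits = −188B.
Δrequired reserves = 20% × −188B = −37.6B.
Δexcess reserves = Δreserves − Δrequired = +253B − (−37.6B) = +290.6 billion.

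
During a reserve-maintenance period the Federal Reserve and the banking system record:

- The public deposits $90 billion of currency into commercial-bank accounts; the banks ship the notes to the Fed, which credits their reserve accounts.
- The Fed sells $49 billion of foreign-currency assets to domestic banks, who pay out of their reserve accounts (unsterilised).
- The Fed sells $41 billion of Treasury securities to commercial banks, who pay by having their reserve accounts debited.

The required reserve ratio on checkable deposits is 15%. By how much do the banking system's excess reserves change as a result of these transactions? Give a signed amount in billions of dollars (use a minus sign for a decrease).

Currency deposit $90 billion: reserves +$90B, deposits +$90B.
FX sale $49 billion: reserves −$49B, deposits 0.
OMO sale (to banks) $41 billion: reserves −$41B, deposits 0.
Totals: Δreserves = 0, Δdeposits = +$90B.
Δrequired reserves = 15% × +$90B = +$13.5B.
Δexcess reserves = Δreserves − Δrequired = 0 − (+$13.5B) = -$13.5 billion.

-$13.5 billion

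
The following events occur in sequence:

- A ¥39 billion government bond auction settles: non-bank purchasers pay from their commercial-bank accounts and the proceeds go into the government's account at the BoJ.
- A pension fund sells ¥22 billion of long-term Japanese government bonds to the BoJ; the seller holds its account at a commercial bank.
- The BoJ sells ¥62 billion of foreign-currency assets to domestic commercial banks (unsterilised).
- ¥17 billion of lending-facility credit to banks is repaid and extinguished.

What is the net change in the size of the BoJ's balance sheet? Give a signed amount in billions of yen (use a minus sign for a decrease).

BoJ balance sheet:
  Assets:      Securities +¥22B, Loans to banks −¥17B, Foreign assets −¥62B
  Liabilities: Bank reserves −¥96B, Government deposits +¥39B
Commercial banking system:
  Assets:      Reserves at CB −¥96B, Foreign assets +¥62B
  Liabilities: Checkable deposits −¥17B, Borrowings from CB −¥17B
Change in total BoJ assets = -¥57 billion.

-¥57 billion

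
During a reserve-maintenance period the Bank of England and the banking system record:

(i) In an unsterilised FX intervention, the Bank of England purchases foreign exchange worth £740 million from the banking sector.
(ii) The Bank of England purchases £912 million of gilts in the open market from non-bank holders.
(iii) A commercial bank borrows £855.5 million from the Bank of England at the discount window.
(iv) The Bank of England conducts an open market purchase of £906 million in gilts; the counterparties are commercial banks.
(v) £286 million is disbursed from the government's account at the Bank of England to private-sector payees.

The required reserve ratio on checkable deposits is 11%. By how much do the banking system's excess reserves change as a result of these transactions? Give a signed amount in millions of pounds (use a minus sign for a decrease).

FX purchase £740 million: reserves +£740M, deposits 0.
Asset purchase (from non-banks) £912 million: reserves +£912M, deposits +£912M.
Discount-window loan £855.5 million: reserves +£855.5M, deposits 0.
OMO purchase (from banks) £906 million: reserves +£906M, deposits 0.
Government spending £286 million: reserves +£286M, deposits +£286M.
Totals: Δreserves = +£3699.5M, Δdeposits = +£1198M.
Δrequired reserves = 11% × +£1198M = +£131.78M.
Δexcess reserves = Δreserves − Δrequired = +£3699.5M − (+£131.78M) = +£3567.72 million.

+£3567.72 million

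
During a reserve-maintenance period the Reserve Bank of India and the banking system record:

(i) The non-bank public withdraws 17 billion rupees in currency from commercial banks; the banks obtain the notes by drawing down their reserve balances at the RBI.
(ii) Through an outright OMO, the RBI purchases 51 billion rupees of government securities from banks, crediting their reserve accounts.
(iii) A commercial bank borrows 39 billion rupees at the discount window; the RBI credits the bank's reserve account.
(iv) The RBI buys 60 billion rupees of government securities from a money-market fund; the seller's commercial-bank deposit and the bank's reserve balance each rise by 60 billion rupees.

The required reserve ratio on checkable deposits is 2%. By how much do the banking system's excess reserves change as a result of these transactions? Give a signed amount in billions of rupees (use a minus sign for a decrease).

Currency withdrawal 17 billion rupees: reserves −17B, deposits −17B.
OMO purchase (from banks) 51 billion rupees: reserves +51B, deposits 0.
Discount-window loan 39 billion rupees: reserves +39B, deposits 0.
Asset purchase (from non-banks) 60 billion rupees: reserves +60B, deposits +60B.
Totals: Δreserves = +133B, Δdeposits = +43B.
Δrequired reserves = 2% × +43B = +0.86B.
Δexcess reserves = Δreserves − Δrequired = +133B − (+0.86B) = +132.14 billion.

+132.14 billion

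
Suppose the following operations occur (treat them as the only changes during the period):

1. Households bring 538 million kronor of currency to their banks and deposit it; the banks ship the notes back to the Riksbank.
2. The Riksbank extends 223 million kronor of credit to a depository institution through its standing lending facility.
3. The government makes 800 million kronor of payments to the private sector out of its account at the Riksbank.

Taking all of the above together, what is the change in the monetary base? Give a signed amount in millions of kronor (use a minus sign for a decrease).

+1023 million

Riksbank balance sheet:
  Assets:      Loans to banks +223M
  Liabilities: Bank reserves +1561M, Currency in circulation −538M, Government deposits −800M
Monetary base = currency + reserves: −538M + (+1561M) = +1023 million.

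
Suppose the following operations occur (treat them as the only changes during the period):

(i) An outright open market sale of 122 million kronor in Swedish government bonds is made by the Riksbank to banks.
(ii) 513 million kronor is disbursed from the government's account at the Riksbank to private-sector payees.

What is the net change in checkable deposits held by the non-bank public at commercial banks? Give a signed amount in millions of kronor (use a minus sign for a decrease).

Riksbank balance sheet:
  Assets:      Securities −122M
  Liabilities: Bank reserves +391M, Government deposits −513M
Commercial banking system:
  Assets:      Reserves at CB +391M, Securities +122M
  Liabilities: Checkable deposits +513M
So the change in checkable deposits held by the non-bank public at commercial banks is +513 million.

+513 million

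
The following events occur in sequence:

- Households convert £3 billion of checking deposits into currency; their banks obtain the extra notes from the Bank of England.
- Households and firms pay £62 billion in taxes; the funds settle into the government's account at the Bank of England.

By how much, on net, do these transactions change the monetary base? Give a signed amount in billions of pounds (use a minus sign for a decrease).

-£62 billion

Bank of England balance sheet:
  Assets:      no change
  Liabilities: Bank reserves −£65B, Currency in circulation +£3B, Government deposits +£62B
Monetary base = currency + reserves: +£3B + (−£65B) = -£62 billion.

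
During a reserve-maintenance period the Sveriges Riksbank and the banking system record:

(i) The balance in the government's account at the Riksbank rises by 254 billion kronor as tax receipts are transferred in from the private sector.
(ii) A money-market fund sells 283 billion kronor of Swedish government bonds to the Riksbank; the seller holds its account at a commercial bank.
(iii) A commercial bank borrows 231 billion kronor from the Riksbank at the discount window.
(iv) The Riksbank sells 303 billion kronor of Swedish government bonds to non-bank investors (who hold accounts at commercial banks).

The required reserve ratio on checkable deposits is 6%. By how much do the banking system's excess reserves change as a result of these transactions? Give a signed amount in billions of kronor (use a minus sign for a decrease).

Government account inflow 254 billion kronor: reserves −254B, deposits −254B.
Asset purchase (from non-banks) 283 billion kronor: reserves +283B, deposits +283B.
Discount-window loan 231 billion kronor: reserves +231B, deposits 0.
Asset sale (to non-banks) 303 billion kronor: reserves −303B, deposits −303B.
Totals: Δreserves = −43B, Δdeposits = −274B.
Δrequired reserves = 6% × −274B = −16.44B.
Δexcess reserves = Δreserves − Δrequired = −43B − (−16.44B) = -26.56 billion.

-26.56 billion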